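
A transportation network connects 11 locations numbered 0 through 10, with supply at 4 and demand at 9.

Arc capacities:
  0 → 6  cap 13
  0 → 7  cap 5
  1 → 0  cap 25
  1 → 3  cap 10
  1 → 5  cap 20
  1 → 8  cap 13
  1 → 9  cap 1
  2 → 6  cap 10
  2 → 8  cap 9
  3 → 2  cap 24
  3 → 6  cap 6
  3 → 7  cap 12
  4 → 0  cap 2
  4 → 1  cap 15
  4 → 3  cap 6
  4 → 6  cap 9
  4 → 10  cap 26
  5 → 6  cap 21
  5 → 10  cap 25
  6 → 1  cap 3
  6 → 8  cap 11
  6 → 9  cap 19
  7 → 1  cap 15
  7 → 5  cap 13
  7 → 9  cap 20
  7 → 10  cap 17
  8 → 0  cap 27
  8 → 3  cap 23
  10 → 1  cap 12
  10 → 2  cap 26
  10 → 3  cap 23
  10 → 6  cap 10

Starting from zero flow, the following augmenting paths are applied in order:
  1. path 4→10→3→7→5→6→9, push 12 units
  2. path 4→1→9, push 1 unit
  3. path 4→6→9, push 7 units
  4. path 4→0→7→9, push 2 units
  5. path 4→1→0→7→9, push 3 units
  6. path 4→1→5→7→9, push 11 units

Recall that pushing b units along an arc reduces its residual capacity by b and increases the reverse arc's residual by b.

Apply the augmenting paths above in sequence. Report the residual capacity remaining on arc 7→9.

Residual capacity of (7,9): 4

after path 1 (4→10→3→7→5→6→9, push 12): res(7,9)=20
after path 2 (4→1→9, push 1): res(7,9)=20
after path 3 (4→6→9, push 7): res(7,9)=20
after path 4 (4→0→7→9, push 2): res(7,9)=18
after path 5 (4→1→0→7→9, push 3): res(7,9)=15
after path 6 (4→1→5→7→9, push 11): res(7,9)=4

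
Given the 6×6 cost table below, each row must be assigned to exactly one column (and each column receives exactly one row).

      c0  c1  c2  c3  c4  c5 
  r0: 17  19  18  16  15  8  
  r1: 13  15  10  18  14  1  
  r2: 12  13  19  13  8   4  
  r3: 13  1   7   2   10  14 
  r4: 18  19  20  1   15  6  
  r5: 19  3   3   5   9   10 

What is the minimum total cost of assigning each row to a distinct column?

Minimum assignment cost: 31

optimal assignment: row0→col0 (cost 17), row1→col5 (cost 1), row2→col4 (cost 8), row3→col1 (cost 1), row4→col3 (cost 1), row5→col2 (cost 3)
total = 17 + 1 + 8 + 1 + 1 + 3 = 31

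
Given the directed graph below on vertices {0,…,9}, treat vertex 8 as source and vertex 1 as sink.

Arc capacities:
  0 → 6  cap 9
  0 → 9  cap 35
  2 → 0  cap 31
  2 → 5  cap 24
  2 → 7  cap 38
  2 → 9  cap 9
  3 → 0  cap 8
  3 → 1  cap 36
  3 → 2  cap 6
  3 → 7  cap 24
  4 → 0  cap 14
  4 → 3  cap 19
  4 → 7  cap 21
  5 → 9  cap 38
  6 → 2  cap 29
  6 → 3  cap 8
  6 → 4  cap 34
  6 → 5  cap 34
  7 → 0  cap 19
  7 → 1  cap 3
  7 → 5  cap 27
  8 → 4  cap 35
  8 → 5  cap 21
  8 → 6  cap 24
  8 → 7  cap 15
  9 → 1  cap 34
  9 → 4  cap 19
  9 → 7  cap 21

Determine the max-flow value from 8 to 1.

augment #1: 8→7→1 bottleneck 3, total now 3
augment #2: 8→4→3→1 bottleneck 19, total now 22
augment #3: 8→5→9→1 bottleneck 21, total now 43
augment #4: 8→6→3→1 bottleneck 8, total now 51
augment #5: 8→4→0→9→1 bottleneck 13, total now 64

Maximum flow value: 64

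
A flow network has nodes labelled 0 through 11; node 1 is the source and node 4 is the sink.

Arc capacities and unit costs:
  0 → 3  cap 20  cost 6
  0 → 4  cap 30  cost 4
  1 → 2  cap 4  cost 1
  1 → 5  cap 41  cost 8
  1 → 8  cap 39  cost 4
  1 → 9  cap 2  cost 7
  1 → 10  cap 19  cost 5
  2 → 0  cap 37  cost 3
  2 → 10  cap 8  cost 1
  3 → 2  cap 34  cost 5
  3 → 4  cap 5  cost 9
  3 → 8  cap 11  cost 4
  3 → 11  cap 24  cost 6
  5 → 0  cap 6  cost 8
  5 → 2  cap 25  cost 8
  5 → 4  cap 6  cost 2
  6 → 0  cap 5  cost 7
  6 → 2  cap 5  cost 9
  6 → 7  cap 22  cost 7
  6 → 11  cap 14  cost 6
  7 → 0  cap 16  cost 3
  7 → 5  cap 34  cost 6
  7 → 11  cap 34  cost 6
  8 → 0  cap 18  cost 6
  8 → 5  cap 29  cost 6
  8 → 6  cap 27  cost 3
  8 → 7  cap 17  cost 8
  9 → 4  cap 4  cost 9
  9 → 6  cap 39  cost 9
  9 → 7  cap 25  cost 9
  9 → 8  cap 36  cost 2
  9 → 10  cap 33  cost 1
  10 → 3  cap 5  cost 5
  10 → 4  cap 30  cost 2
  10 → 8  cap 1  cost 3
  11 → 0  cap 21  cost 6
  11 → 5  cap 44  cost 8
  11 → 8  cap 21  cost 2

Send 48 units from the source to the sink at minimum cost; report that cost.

Minimum cost for 48 units: 467

shortest-cost path #1: 1→2→10→4 push 4 @ unit cost 4 (adds 16)
shortest-cost path #2: 1→10→4 push 19 @ unit cost 7 (adds 133)
shortest-cost path #3: 1→5→4 push 6 @ unit cost 10 (adds 60)
shortest-cost path #4: 1→9→10→4 push 2 @ unit cost 10 (adds 20)
shortest-cost path #5: 1→8→0→4 push 17 @ unit cost 14 (adds 238)
total cost = 467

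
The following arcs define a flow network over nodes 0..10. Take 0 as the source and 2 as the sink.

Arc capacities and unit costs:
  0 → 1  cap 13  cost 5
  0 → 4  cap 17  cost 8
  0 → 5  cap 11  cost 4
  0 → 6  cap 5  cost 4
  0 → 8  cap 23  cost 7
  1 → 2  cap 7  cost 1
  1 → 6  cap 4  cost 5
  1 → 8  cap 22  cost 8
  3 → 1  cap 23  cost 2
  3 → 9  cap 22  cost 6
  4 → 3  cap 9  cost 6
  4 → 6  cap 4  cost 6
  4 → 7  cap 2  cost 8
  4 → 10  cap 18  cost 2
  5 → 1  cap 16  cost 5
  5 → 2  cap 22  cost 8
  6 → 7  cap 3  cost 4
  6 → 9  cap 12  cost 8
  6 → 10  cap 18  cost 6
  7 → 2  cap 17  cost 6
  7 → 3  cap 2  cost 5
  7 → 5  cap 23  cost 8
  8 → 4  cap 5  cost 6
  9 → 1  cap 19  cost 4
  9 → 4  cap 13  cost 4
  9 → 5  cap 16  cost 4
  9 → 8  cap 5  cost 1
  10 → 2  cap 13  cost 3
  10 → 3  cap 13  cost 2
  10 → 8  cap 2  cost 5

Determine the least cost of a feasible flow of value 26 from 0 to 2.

shortest-cost path #1: 0→1→2 push 7 @ unit cost 6 (adds 42)
shortest-cost path #2: 0→5→2 push 11 @ unit cost 12 (adds 132)
shortest-cost path #3: 0→4→10→2 push 8 @ unit cost 13 (adds 104)
total cost = 278

Minimum cost for 26 units: 278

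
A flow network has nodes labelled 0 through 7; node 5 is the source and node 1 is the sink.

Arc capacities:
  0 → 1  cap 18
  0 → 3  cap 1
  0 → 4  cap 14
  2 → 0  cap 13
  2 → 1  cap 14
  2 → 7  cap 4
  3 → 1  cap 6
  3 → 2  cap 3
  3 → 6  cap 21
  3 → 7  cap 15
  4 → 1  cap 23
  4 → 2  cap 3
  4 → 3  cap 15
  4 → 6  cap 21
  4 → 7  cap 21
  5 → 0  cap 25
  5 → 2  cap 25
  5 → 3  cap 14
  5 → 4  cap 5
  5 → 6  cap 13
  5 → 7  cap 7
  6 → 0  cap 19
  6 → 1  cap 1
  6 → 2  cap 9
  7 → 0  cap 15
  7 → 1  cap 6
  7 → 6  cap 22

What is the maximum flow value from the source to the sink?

augment #1: 5→0→1 bottleneck 18, total now 18
augment #2: 5→2→1 bottleneck 14, total now 32
augment #3: 5→3→1 bottleneck 6, total now 38
augment #4: 5→4→1 bottleneck 5, total now 43
augment #5: 5→6→1 bottleneck 1, total now 44
augment #6: 5→7→1 bottleneck 6, total now 50
augment #7: 5→0→4→1 bottleneck 7, total now 57
augment #8: 5→2→0→4→1 bottleneck 7, total now 64

Maximum flow value: 64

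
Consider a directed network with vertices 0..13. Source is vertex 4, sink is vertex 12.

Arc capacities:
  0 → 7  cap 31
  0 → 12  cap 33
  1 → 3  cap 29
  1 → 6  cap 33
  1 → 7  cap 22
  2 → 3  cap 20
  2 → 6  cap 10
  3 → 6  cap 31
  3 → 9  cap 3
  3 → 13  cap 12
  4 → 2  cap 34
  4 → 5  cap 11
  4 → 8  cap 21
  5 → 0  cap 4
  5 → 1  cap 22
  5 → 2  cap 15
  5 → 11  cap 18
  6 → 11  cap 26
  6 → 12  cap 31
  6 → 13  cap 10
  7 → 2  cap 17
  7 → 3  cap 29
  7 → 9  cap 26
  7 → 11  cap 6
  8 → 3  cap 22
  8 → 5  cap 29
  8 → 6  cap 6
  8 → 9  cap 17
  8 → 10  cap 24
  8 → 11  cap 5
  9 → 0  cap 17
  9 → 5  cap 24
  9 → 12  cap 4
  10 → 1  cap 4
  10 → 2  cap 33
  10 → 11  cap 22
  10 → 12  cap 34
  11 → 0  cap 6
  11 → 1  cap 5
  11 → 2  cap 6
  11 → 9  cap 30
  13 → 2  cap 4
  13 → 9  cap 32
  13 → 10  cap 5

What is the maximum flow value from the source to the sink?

augment #1: 4→2→6→12 bottleneck 10, total now 10
augment #2: 4→5→0→12 bottleneck 4, total now 14
augment #3: 4→8→6→12 bottleneck 6, total now 20
augment #4: 4→8→9→12 bottleneck 4, total now 24
augment #5: 4→8→10→12 bottleneck 11, total now 35
augment #6: 4→2→3→6→12 bottleneck 15, total now 50
augment #7: 4→5→11→0→12 bottleneck 6, total now 56
augment #8: 4→2→3→9→0→12 bottleneck 3, total now 59
augment #9: 4→2→3→13→10→12 bottleneck 2, total now 61
augment #10: 4→5→11→9→0→12 bottleneck 1, total now 62

Maximum flow value: 62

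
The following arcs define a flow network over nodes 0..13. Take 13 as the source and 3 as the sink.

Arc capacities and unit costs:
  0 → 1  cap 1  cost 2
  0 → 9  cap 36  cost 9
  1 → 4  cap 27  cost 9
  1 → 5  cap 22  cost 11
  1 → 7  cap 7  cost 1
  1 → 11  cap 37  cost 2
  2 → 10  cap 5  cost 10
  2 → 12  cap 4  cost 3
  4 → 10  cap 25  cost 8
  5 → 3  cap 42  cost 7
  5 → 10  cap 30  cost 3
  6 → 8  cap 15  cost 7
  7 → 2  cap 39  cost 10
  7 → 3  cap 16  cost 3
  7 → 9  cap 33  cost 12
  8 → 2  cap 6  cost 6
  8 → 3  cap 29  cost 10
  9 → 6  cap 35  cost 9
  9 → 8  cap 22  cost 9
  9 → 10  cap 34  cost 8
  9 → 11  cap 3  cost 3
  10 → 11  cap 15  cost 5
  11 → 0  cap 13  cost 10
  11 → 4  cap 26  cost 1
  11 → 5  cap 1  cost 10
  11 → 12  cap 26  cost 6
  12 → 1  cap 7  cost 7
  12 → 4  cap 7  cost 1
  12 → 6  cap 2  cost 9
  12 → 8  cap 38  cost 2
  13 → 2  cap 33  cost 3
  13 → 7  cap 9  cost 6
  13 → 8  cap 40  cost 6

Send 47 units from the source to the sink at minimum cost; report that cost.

shortest-cost path #1: 13→7→3 push 9 @ unit cost 9 (adds 81)
shortest-cost path #2: 13→8→3 push 29 @ unit cost 16 (adds 464)
shortest-cost path #3: 13→2→12→1→7→3 push 4 @ unit cost 17 (adds 68)
shortest-cost path #4: 13→2→10→11→0→1→7→3 push 1 @ unit cost 34 (adds 34)
shortest-cost path #5: 13→2→10→11→5→3 push 1 @ unit cost 35 (adds 35)
shortest-cost path #6: 13→2→10→11→12→1→7→3 push 2 @ unit cost 35 (adds 70)
shortest-cost path #7: 13→2→10→11→12→1→5→3 push 1 @ unit cost 49 (adds 49)
total cost = 801

Minimum cost for 47 units: 801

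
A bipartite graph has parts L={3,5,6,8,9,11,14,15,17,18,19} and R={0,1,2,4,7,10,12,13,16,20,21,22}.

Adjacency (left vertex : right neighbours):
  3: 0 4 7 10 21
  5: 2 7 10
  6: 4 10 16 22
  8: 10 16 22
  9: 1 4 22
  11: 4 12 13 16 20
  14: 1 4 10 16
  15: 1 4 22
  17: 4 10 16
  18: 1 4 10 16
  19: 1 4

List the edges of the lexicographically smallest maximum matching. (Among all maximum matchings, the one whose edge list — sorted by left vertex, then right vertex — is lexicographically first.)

Lex-smallest maximum matching: {(3,0), (5,2), (6,4), (8,10), (9,1), (11,12), (14,16), (15,22)}

|M| = 8 (so the lex-smallest maximum matching has 8 edges)
process left vertices in ascending order; for each, take the smallest-labelled available neighbour that still permits 8 edges overall, or leave it unmatched if none does
lex-smallest matching: {3-0, 5-2, 6-4, 8-10, 9-1, 11-12, 14-16, 15-22}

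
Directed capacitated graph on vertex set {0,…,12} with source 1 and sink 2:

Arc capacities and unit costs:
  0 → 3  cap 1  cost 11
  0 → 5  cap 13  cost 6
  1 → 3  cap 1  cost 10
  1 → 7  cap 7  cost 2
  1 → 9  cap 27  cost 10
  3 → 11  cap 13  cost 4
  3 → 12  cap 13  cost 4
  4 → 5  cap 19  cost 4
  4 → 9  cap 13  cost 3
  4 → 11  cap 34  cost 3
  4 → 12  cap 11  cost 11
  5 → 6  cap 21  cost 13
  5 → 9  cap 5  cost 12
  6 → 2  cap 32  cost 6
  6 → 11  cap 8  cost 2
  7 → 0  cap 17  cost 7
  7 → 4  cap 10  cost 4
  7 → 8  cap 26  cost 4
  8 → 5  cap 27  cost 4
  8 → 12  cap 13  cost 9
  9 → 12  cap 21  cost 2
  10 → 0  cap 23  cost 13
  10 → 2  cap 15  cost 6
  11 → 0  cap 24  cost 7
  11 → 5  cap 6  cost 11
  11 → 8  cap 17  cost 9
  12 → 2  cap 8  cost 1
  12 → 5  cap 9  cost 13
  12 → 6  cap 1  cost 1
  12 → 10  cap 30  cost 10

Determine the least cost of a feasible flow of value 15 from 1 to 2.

shortest-cost path #1: 1→7→4→9→12→2 push 7 @ unit cost 12 (adds 84)
shortest-cost path #2: 1→9→12→2 push 1 @ unit cost 13 (adds 13)
shortest-cost path #3: 1→9→12→6→2 push 1 @ unit cost 19 (adds 19)
shortest-cost path #4: 1→9→12→10→2 push 6 @ unit cost 28 (adds 168)
total cost = 284

Minimum cost for 15 units: 284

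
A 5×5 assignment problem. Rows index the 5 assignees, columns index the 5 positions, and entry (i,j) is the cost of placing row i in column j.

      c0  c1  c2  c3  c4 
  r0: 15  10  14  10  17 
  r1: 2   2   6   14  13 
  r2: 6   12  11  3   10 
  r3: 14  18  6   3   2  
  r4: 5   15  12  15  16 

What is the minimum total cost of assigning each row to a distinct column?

Minimum assignment cost: 26

one of 2 optimal assignments: row0→col1 (cost 10), row1→col2 (cost 6), row2→col3 (cost 3), row3→col4 (cost 2), row4→col0 (cost 5)
total = 10 + 6 + 3 + 2 + 5 = 26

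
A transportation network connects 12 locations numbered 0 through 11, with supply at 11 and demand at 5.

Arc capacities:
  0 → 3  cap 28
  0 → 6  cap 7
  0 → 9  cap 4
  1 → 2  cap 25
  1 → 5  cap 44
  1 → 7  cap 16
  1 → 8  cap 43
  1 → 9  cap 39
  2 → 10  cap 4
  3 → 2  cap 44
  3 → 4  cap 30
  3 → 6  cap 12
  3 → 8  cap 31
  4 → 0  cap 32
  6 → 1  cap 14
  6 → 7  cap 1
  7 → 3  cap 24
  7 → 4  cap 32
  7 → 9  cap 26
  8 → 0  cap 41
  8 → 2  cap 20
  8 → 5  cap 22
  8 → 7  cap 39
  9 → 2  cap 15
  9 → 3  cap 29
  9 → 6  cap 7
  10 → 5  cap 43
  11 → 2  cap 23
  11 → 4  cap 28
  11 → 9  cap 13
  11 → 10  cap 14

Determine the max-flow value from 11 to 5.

Maximum flow value: 54

augment #1: 11→10→5 bottleneck 14, total now 14
augment #2: 11→2→10→5 bottleneck 4, total now 18
augment #3: 11→9→3→8→5 bottleneck 13, total now 31
augment #4: 11→4→0→3→8→5 bottleneck 9, total now 40
augment #5: 11→4→0→6→1→5 bottleneck 7, total now 47
augment #6: 11→4→0→3→6→1→5 bottleneck 7, total now 54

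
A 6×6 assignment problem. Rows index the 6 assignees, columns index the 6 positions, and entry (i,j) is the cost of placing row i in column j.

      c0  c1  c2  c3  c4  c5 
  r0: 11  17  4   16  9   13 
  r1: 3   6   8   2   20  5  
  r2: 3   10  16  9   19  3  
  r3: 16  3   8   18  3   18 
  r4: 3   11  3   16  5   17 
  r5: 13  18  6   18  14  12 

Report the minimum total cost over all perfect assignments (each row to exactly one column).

Minimum assignment cost: 26

optimal assignment: row0→col4 (cost 9), row1→col3 (cost 2), row2→col5 (cost 3), row3→col1 (cost 3), row4→col0 (cost 3), row5→col2 (cost 6)
total = 9 + 2 + 3 + 3 + 3 + 6 = 26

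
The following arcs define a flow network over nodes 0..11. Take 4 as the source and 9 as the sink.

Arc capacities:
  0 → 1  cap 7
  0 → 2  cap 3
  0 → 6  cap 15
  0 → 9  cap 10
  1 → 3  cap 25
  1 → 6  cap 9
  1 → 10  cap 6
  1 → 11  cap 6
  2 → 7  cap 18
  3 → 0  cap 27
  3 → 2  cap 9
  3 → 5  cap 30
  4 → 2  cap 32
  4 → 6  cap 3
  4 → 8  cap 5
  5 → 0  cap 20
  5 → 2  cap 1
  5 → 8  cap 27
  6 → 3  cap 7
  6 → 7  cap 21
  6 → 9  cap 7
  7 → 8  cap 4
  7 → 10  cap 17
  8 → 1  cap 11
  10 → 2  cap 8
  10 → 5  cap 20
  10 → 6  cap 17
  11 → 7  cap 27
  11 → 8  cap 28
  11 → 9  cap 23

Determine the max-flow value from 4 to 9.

Maximum flow value: 23

augment #1: 4→6→9 bottleneck 3, total now 3
augment #2: 4→8→1→6→9 bottleneck 4, total now 7
augment #3: 4→8→1→11→9 bottleneck 1, total now 8
augment #4: 4→2→7→8→1→11→9 bottleneck 4, total now 12
augment #5: 4→2→7→10→5→0→9 bottleneck 10, total now 22
augment #6: 4→2→7→10→6→1→11→9 bottleneck 1, total now 23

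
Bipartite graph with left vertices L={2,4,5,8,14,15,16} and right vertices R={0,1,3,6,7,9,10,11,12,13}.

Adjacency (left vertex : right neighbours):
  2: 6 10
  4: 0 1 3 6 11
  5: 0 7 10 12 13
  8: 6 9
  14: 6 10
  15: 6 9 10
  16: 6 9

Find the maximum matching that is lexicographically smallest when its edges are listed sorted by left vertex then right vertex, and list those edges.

Lex-smallest maximum matching: {(2,6), (4,0), (5,7), (8,9), (14,10)}

|M| = 5 (so the lex-smallest maximum matching has 5 edges)
process left vertices in ascending order; for each, take the smallest-labelled available neighbour that still permits 5 edges overall, or leave it unmatched if none does
lex-smallest matching: {2-6, 4-0, 5-7, 8-9, 14-10}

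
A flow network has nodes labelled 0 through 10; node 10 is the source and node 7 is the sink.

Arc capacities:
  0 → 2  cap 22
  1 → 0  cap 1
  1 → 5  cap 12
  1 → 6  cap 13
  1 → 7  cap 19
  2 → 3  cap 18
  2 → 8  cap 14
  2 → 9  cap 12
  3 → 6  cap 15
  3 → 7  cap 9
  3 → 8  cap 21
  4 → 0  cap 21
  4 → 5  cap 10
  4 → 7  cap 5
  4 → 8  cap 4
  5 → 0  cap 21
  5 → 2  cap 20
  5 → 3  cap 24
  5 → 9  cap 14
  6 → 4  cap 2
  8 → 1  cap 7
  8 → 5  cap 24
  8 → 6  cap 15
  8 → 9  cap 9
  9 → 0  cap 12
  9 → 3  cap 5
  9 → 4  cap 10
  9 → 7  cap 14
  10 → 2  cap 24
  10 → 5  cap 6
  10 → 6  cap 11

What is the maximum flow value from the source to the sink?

Maximum flow value: 32

augment #1: 10→2→3→7 bottleneck 9, total now 9
augment #2: 10→2→9→7 bottleneck 12, total now 21
augment #3: 10→5→9→7 bottleneck 2, total now 23
augment #4: 10→6→4→7 bottleneck 2, total now 25
augment #5: 10→2→8→1→7 bottleneck 3, total now 28
augment #6: 10→5→9→4→7 bottleneck 3, total now 31
augment #7: 10→5→2→8→1→7 bottleneck 1, total now 32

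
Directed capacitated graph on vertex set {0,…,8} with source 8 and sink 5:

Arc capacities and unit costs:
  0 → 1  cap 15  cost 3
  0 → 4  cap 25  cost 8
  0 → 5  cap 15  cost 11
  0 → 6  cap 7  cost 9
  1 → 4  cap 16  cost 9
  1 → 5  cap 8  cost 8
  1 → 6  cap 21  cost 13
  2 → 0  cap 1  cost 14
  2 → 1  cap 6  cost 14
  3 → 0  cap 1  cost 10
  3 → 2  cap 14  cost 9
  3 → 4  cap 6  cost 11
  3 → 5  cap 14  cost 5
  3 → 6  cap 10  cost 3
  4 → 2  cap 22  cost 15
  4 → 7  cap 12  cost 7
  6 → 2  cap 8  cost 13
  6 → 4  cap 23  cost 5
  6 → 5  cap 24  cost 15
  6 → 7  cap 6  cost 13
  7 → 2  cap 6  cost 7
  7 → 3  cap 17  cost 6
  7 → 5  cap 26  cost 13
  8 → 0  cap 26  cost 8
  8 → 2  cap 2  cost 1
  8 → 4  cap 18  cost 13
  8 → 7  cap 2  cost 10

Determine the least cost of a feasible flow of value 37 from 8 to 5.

shortest-cost path #1: 8→0→5 push 15 @ unit cost 19 (adds 285)
shortest-cost path #2: 8→0→1→5 push 8 @ unit cost 19 (adds 152)
shortest-cost path #3: 8→7→3→5 push 2 @ unit cost 21 (adds 42)
shortest-cost path #4: 8→4→7→3→5 push 12 @ unit cost 31 (adds 372)
total cost = 851

Minimum cost for 37 units: 851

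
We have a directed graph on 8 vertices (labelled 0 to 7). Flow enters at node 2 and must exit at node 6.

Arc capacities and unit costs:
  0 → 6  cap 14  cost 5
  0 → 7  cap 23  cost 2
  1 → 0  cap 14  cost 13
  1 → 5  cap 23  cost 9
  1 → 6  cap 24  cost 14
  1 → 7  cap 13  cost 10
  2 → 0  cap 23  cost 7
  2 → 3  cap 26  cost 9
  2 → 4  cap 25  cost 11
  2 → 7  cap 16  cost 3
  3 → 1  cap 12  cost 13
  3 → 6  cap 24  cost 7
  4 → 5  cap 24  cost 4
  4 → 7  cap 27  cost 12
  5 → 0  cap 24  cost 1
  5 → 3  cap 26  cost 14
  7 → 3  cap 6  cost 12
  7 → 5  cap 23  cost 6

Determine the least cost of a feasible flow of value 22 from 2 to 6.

Minimum cost for 22 units: 296

shortest-cost path #1: 2→0→6 push 14 @ unit cost 12 (adds 168)
shortest-cost path #2: 2→3→6 push 8 @ unit cost 16 (adds 128)
total cost = 296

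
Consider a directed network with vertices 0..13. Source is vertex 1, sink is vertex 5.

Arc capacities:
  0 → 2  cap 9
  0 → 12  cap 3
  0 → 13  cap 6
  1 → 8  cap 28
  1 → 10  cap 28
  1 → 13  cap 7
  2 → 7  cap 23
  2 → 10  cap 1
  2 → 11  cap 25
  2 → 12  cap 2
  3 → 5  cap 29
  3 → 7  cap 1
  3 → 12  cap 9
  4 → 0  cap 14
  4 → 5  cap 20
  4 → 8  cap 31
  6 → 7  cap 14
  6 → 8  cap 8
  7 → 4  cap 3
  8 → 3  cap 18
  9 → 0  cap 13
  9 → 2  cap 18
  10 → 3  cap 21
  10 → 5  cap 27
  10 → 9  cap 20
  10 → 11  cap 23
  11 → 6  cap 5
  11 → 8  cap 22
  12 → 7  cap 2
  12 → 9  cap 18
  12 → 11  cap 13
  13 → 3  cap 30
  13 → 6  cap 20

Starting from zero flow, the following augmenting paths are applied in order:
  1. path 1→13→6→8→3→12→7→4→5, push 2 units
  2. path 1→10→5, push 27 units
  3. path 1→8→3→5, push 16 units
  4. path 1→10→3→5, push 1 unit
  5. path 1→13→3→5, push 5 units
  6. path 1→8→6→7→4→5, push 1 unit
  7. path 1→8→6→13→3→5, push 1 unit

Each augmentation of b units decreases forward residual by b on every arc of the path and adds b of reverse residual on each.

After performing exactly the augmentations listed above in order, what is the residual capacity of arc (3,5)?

after path 1 (1→13→6→8→3→12→7→4→5, push 2): res(3,5)=29
after path 2 (1→10→5, push 27): res(3,5)=29
after path 3 (1→8→3→5, push 16): res(3,5)=13
after path 4 (1→10→3→5, push 1): res(3,5)=12
after path 5 (1→13→3→5, push 5): res(3,5)=7
after path 6 (1→8→6→7→4→5, push 1): res(3,5)=7
after path 7 (1→8→6→13→3→5, push 1): res(3,5)=6

Residual capacity of (3,5): 6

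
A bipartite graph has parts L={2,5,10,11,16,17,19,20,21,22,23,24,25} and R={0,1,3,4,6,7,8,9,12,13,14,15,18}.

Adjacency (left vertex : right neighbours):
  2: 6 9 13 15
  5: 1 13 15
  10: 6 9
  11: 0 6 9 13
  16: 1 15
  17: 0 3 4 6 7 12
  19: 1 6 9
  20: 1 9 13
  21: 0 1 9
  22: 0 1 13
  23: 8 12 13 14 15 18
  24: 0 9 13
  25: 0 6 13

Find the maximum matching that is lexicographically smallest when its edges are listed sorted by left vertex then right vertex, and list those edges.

Lex-smallest maximum matching: {(2,6), (5,1), (10,9), (11,0), (16,15), (17,3), (20,13), (23,8)}

|M| = 8 (so the lex-smallest maximum matching has 8 edges)
process left vertices in ascending order; for each, take the smallest-labelled available neighbour that still permits 8 edges overall, or leave it unmatched if none does
lex-smallest matching: {2-6, 5-1, 10-9, 11-0, 16-15, 17-3, 20-13, 23-8}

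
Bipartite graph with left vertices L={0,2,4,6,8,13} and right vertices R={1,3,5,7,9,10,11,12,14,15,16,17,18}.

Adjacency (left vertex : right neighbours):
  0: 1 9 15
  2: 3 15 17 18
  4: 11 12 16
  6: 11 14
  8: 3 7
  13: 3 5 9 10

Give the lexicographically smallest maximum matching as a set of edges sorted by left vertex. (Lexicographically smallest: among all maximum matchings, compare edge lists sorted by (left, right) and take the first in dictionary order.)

|M| = 6 (so the lex-smallest maximum matching has 6 edges)
process left vertices in ascending order; for each, take the smallest-labelled available neighbour that still permits 6 edges overall, or leave it unmatched if none does
lex-smallest matching: {0-1, 2-3, 4-11, 6-14, 8-7, 13-5}

Lex-smallest maximum matching: {(0,1), (2,3), (4,11), (6,14), (8,7), (13,5)}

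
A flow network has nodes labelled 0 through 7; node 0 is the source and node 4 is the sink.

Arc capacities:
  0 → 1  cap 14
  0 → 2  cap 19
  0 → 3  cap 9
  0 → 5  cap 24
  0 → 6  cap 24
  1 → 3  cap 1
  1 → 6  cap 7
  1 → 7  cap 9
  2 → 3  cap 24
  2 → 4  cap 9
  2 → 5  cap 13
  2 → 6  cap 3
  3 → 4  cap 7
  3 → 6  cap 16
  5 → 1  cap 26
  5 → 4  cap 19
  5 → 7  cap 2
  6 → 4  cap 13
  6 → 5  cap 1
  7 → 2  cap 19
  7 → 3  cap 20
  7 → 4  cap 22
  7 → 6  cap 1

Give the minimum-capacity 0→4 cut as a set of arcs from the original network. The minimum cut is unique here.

Min-cut arcs: {(1,7), (2,4), (3,4), (5,4), (5,7), (6,4)} (total capacity 59)

augment #1: 0→2→4 push 9
augment #2: 0→3→4 push 7
augment #3: 0→5→4 push 19
augment #4: 0→6→4 push 13
augment #5: 0→1→7→4 push 9
augment #6: 0→5→7→4 push 2
max flow = 59; residual-reachable set from 0 gives S-side
cut edges (S→T): {(1,7), (2,4), (3,4), (5,4), (5,7), (6,4)} total cap 59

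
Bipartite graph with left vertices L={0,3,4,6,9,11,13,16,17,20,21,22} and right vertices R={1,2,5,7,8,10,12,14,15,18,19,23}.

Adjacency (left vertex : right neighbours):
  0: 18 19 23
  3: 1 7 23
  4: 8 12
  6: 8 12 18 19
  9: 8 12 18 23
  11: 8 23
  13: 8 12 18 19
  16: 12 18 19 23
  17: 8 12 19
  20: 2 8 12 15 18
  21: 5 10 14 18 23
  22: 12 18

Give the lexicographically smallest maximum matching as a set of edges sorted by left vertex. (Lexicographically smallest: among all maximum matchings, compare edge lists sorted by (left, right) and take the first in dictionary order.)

|M| = 8 (so the lex-smallest maximum matching has 8 edges)
process left vertices in ascending order; for each, take the smallest-labelled available neighbour that still permits 8 edges overall, or leave it unmatched if none does
lex-smallest matching: {0-18, 3-1, 4-8, 6-12, 9-23, 13-19, 20-2, 21-5}

Lex-smallest maximum matching: {(0,18), (3,1), (4,8), (6,12), (9,23), (13,19), (20,2), (21,5)}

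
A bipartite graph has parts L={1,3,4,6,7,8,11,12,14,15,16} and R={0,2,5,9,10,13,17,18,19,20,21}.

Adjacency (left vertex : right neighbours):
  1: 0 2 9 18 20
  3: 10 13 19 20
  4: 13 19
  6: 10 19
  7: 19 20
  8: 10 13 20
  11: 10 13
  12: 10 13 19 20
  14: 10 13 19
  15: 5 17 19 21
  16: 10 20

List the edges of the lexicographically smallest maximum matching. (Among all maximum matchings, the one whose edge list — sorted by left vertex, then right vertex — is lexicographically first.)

Lex-smallest maximum matching: {(1,0), (3,10), (4,13), (6,19), (7,20), (15,5)}

|M| = 6 (so the lex-smallest maximum matching has 6 edges)
process left vertices in ascending order; for each, take the smallest-labelled available neighbour that still permits 6 edges overall, or leave it unmatched if none does
lex-smallest matching: {1-0, 3-10, 4-13, 6-19, 7-20, 15-5}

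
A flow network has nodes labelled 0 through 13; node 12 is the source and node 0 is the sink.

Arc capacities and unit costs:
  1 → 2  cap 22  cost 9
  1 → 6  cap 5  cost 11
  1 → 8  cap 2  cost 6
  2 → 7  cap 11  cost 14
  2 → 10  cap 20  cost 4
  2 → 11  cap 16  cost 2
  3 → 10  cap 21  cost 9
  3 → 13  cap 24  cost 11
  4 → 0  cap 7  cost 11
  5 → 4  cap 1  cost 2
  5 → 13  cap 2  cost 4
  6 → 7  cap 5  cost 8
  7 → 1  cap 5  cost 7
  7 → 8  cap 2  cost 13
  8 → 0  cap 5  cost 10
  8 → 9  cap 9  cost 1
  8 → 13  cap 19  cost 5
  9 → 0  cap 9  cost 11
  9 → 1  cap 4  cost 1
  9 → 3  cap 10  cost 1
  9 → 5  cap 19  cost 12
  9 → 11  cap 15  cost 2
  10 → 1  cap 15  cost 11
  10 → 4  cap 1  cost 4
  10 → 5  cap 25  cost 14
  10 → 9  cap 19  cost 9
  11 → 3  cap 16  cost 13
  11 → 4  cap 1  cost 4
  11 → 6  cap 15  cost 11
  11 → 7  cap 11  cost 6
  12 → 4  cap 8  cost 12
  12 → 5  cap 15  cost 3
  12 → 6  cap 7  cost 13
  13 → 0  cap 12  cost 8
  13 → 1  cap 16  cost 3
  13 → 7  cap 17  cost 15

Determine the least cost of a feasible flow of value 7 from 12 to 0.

Minimum cost for 7 units: 138

shortest-cost path #1: 12→5→13→0 push 2 @ unit cost 15 (adds 30)
shortest-cost path #2: 12→5→4→0 push 1 @ unit cost 16 (adds 16)
shortest-cost path #3: 12→4→0 push 4 @ unit cost 23 (adds 92)
total cost = 138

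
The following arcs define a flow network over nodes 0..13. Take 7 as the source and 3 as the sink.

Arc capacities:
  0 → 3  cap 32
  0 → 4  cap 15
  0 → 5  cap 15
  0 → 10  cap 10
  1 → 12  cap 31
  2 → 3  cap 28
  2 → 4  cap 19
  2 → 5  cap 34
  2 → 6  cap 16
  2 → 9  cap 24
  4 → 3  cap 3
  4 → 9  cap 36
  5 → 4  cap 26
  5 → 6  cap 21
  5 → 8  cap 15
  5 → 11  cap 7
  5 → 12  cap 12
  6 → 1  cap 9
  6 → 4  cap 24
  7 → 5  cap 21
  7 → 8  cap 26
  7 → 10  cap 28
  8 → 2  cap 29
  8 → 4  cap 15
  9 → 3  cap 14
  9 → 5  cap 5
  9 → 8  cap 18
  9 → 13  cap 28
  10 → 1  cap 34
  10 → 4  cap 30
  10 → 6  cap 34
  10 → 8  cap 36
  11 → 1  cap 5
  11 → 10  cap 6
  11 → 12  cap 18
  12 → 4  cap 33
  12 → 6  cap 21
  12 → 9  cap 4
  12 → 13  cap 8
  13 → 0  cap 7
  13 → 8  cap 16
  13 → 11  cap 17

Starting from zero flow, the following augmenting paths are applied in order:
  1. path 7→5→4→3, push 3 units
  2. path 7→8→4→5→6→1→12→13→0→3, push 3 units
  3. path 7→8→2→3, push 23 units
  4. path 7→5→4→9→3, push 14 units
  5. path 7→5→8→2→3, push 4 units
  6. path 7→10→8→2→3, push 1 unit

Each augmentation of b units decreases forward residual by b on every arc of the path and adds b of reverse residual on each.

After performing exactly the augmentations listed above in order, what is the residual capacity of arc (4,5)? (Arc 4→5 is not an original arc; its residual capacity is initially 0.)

after path 1 (7→5→4→3, push 3): res(4,5)=3
after path 2 (7→8→4→5→6→1→12→13→0→3, push 3): res(4,5)=0
after path 3 (7→8→2→3, push 23): res(4,5)=0
after path 4 (7→5→4→9→3, push 14): res(4,5)=14
after path 5 (7→5→8→2→3, push 4): res(4,5)=14
after path 6 (7→10→8→2→3, push 1): res(4,5)=14

Residual capacity of (4,5): 14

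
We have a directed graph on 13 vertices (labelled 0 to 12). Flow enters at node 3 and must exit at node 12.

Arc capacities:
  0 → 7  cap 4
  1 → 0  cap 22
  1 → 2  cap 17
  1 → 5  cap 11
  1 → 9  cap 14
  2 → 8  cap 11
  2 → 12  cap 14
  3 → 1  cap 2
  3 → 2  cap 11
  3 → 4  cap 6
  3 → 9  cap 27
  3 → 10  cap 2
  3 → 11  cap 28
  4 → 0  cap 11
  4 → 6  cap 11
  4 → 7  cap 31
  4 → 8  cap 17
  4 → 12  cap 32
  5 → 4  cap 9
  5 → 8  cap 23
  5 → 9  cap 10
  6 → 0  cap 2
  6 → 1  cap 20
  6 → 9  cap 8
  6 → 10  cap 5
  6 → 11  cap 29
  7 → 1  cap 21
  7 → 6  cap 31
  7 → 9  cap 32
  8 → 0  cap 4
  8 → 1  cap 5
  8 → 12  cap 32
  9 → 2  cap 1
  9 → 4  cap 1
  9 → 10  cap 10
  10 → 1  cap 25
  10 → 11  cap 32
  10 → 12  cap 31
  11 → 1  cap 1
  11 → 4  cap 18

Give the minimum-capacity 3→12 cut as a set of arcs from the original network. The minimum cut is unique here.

augment #1: 3→2→12 push 11
augment #2: 3→4→12 push 6
augment #3: 3→10→12 push 2
augment #4: 3→1→2→12 push 2
augment #5: 3→9→2→12 push 1
augment #6: 3→9→4→12 push 1
augment #7: 3→9→10→12 push 10
augment #8: 3→11→4→12 push 18
augment #9: 3→11→1→2→8→12 push 1
max flow = 52; residual-reachable set from 3 gives S-side
cut edges (S→T): {(3,1), (3,2), (3,4), (3,10), (9,2), (9,4), (9,10), (11,1), (11,4)} total cap 52

Min-cut arcs: {(3,1), (3,2), (3,4), (3,10), (9,2), (9,4), (9,10), (11,1), (11,4)} (total capacity 52)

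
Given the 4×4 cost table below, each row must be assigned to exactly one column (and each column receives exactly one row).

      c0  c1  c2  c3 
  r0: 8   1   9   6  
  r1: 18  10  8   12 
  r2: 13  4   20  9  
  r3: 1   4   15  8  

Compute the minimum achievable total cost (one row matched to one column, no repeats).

Minimum assignment cost: 19

one of 2 optimal assignments: row0→col1 (cost 1), row1→col2 (cost 8), row2→col3 (cost 9), row3→col0 (cost 1)
total = 1 + 8 + 9 + 1 = 19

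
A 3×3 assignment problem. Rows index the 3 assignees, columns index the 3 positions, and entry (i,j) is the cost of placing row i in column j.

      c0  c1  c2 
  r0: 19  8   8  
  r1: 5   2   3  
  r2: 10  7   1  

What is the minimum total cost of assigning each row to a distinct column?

Minimum assignment cost: 14

optimal assignment: row0→col1 (cost 8), row1→col0 (cost 5), row2→col2 (cost 1)
total = 8 + 5 + 1 = 14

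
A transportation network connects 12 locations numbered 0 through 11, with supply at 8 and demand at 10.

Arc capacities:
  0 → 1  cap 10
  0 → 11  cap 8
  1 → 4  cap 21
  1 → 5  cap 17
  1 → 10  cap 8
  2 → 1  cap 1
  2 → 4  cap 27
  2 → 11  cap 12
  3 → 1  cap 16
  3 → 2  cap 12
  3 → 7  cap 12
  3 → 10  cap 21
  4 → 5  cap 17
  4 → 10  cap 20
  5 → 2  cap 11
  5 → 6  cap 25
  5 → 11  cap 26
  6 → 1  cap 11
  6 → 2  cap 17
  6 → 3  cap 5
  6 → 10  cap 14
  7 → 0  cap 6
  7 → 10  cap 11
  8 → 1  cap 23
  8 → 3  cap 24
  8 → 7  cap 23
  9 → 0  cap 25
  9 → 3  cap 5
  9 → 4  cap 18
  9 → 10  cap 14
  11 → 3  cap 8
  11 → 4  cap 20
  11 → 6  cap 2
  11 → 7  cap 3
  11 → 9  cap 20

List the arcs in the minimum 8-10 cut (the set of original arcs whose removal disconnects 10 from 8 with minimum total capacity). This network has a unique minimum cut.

augment #1: 8→1→10 push 8
augment #2: 8→3→10 push 21
augment #3: 8→7→10 push 11
augment #4: 8→1→4→10 push 15
augment #5: 8→3→1→4→10 push 3
augment #6: 8→7→0→1→4→10 push 2
augment #7: 8→7→0→11→6→10 push 2
augment #8: 8→7→0→11→9→10 push 2
max flow = 64; residual-reachable set from 8 gives S-side
cut edges (S→T): {(7,0), (7,10), (8,1), (8,3)} total cap 64

Min-cut arcs: {(7,0), (7,10), (8,1), (8,3)} (total capacity 64)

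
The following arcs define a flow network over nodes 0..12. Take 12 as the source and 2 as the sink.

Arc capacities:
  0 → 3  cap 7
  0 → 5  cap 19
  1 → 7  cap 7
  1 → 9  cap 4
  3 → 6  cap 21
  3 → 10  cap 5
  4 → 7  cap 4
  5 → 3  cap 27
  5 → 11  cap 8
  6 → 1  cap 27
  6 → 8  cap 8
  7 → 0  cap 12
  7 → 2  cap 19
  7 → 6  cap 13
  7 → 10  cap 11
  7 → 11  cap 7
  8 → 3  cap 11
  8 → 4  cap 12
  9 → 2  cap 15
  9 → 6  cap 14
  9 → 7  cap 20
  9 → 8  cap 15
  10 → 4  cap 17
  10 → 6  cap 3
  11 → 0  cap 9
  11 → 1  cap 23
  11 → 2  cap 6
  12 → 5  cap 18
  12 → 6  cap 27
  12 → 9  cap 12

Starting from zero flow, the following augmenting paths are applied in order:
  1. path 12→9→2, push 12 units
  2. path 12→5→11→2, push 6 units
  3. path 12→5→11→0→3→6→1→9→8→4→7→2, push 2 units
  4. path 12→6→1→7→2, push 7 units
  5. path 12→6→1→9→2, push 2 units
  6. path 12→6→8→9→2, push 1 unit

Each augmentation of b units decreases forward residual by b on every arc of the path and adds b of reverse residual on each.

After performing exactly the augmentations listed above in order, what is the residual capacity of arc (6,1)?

Residual capacity of (6,1): 16

after path 1 (12→9→2, push 12): res(6,1)=27
after path 2 (12→5→11→2, push 6): res(6,1)=27
after path 3 (12→5→11→0→3→6→1→9→8→4→7→2, push 2): res(6,1)=25
after path 4 (12→6→1→7→2, push 7): res(6,1)=18
after path 5 (12→6→1→9→2, push 2): res(6,1)=16
after path 6 (12→6→8→9→2, push 1): res(6,1)=16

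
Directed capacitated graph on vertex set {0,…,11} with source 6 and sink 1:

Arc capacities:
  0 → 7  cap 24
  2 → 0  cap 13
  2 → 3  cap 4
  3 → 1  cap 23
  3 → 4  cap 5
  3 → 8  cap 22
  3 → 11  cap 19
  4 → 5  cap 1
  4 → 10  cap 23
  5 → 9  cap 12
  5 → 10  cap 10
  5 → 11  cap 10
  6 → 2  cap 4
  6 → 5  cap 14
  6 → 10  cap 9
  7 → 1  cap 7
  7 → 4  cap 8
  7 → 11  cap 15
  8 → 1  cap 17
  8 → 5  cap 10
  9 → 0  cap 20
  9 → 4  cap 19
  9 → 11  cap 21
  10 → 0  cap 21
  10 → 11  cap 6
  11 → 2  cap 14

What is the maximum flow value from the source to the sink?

Maximum flow value: 11

augment #1: 6→2→3→1 bottleneck 4, total now 4
augment #2: 6→10→0→7→1 bottleneck 7, total now 11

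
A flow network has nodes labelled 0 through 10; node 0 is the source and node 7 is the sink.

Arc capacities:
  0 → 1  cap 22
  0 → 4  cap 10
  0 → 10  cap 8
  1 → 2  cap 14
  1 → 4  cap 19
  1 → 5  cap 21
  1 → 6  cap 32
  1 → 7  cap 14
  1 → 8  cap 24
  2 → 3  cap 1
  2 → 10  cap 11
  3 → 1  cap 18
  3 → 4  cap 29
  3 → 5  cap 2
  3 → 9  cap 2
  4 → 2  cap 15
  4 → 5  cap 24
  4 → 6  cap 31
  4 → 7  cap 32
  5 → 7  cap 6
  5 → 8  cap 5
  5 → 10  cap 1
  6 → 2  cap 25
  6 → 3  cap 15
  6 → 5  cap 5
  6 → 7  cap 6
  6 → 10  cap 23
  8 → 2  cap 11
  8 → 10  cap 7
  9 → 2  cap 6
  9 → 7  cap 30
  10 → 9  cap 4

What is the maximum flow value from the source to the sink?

Maximum flow value: 36

augment #1: 0→1→7 bottleneck 14, total now 14
augment #2: 0→4→7 bottleneck 10, total now 24
augment #3: 0→1→4→7 bottleneck 8, total now 32
augment #4: 0→10→9→7 bottleneck 4, total now 36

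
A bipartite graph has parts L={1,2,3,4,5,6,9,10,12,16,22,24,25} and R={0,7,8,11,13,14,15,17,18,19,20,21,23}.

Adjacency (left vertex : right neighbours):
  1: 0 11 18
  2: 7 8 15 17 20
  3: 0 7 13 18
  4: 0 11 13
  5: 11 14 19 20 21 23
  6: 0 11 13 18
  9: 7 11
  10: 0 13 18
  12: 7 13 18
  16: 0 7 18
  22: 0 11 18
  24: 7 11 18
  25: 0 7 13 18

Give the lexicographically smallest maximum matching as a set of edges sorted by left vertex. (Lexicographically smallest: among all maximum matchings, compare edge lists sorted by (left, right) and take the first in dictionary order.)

|M| = 7 (so the lex-smallest maximum matching has 7 edges)
process left vertices in ascending order; for each, take the smallest-labelled available neighbour that still permits 7 edges overall, or leave it unmatched if none does
lex-smallest matching: {1-0, 2-8, 3-7, 4-11, 5-14, 6-13, 10-18}

Lex-smallest maximum matching: {(1,0), (2,8), (3,7), (4,11), (5,14), (6,13), (10,18)}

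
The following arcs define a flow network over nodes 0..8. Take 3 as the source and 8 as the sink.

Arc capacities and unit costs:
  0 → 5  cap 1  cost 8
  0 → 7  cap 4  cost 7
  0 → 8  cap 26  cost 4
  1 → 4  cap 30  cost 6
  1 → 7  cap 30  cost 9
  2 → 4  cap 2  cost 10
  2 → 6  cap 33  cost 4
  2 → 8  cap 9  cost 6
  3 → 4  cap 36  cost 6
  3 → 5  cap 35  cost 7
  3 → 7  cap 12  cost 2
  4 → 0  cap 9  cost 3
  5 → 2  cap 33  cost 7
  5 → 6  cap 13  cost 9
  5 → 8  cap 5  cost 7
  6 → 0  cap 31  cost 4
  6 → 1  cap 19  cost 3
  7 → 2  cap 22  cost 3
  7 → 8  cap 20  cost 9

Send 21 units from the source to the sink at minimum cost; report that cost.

shortest-cost path #1: 3→7→8 push 12 @ unit cost 11 (adds 132)
shortest-cost path #2: 3→4→0→8 push 9 @ unit cost 13 (adds 117)
total cost = 249

Minimum cost for 21 units: 249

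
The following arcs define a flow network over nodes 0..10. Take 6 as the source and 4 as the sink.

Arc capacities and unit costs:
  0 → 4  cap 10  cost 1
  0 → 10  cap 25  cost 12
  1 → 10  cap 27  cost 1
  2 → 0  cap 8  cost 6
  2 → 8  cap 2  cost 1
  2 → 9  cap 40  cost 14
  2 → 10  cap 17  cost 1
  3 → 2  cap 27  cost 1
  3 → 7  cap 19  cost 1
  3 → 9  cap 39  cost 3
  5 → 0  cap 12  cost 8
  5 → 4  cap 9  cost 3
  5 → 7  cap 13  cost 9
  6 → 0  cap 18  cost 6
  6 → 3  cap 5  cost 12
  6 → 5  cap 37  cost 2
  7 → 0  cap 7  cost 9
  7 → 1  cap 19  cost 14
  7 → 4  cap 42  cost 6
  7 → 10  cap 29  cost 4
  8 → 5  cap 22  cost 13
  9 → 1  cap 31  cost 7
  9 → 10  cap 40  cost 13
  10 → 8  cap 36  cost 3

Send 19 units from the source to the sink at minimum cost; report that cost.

shortest-cost path #1: 6→5→4 push 9 @ unit cost 5 (adds 45)
shortest-cost path #2: 6→0→4 push 10 @ unit cost 7 (adds 70)
total cost = 115

Minimum cost for 19 units: 115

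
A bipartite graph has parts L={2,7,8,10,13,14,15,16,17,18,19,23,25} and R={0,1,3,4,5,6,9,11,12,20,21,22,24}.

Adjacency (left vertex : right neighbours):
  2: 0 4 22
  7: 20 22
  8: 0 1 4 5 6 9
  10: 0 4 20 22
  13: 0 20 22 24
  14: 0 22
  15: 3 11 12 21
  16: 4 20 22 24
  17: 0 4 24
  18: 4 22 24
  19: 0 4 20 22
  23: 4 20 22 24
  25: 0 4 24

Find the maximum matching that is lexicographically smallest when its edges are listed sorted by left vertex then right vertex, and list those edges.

|M| = 7 (so the lex-smallest maximum matching has 7 edges)
process left vertices in ascending order; for each, take the smallest-labelled available neighbour that still permits 7 edges overall, or leave it unmatched if none does
lex-smallest matching: {2-0, 7-20, 8-1, 10-4, 13-22, 15-3, 16-24}

Lex-smallest maximum matching: {(2,0), (7,20), (8,1), (10,4), (13,22), (15,3), (16,24)}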